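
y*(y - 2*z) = y^2 - 2*y*z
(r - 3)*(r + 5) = r^2 + 2*r - 15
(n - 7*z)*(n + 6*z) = n^2 - n*z - 42*z^2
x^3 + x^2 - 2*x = x*(x - 1)*(x + 2)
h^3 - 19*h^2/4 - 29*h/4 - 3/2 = (h - 6)*(h + 1/4)*(h + 1)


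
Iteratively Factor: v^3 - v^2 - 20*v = (v + 4)*(v^2 - 5*v) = (v - 5)*(v + 4)*(v)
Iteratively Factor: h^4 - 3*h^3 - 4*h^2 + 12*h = (h)*(h^3 - 3*h^2 - 4*h + 12) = h*(h + 2)*(h^2 - 5*h + 6) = h*(h - 2)*(h + 2)*(h - 3)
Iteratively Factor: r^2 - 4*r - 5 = (r - 5)*(r + 1)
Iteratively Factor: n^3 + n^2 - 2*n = (n + 2)*(n^2 - n) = (n - 1)*(n + 2)*(n)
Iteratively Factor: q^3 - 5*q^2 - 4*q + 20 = (q - 5)*(q^2 - 4) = (q - 5)*(q + 2)*(q - 2)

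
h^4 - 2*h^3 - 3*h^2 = h^2*(h - 3)*(h + 1)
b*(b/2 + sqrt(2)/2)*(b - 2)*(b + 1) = b^4/2 - b^3/2 + sqrt(2)*b^3/2 - b^2 - sqrt(2)*b^2/2 - sqrt(2)*b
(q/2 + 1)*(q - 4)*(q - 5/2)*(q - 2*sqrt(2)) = q^4/2 - 9*q^3/4 - sqrt(2)*q^3 - 3*q^2/2 + 9*sqrt(2)*q^2/2 + 3*sqrt(2)*q + 10*q - 20*sqrt(2)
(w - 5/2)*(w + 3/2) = w^2 - w - 15/4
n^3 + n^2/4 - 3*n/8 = n*(n - 1/2)*(n + 3/4)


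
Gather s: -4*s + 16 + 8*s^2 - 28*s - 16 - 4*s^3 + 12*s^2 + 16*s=-4*s^3 + 20*s^2 - 16*s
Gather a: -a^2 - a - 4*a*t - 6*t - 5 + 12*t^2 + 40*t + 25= -a^2 + a*(-4*t - 1) + 12*t^2 + 34*t + 20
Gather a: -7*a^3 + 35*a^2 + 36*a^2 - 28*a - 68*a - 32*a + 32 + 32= -7*a^3 + 71*a^2 - 128*a + 64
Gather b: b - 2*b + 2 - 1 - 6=-b - 5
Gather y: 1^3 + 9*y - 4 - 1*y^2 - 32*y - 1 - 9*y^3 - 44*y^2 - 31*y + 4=-9*y^3 - 45*y^2 - 54*y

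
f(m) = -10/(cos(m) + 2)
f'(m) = -10*sin(m)/(cos(m) + 2)^2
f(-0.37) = -3.41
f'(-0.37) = 0.42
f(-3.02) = -9.93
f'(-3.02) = 1.20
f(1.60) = -5.07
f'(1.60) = -2.57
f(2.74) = -9.26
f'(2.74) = -3.35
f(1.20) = -4.23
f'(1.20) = -1.67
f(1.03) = -3.98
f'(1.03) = -1.36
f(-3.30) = -9.88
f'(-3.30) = -1.54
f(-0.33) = -3.39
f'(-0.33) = 0.37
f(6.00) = -3.38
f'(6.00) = 0.32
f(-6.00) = -3.38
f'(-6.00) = -0.32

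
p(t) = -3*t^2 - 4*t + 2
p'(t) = -6*t - 4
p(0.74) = -2.60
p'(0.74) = -8.44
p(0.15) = 1.33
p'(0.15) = -4.90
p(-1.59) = 0.78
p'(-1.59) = 5.54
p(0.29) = 0.59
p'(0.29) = -5.74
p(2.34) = -23.79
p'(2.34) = -18.04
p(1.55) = -11.41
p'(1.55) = -13.30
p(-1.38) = 1.81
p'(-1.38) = 4.28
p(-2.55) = -7.31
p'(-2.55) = 11.30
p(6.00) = -130.00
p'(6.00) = -40.00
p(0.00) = 2.00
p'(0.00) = -4.00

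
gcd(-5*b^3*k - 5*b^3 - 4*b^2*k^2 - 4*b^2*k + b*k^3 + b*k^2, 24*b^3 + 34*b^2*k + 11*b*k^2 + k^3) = b + k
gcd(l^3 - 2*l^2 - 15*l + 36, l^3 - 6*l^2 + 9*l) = l^2 - 6*l + 9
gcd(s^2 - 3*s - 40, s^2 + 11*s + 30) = s + 5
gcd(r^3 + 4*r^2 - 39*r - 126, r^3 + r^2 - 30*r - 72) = r^2 - 3*r - 18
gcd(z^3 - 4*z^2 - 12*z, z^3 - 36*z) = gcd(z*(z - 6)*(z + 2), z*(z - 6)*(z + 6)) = z^2 - 6*z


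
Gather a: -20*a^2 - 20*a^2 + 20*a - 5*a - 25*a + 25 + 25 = -40*a^2 - 10*a + 50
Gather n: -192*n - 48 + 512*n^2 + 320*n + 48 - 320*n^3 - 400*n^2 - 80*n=-320*n^3 + 112*n^2 + 48*n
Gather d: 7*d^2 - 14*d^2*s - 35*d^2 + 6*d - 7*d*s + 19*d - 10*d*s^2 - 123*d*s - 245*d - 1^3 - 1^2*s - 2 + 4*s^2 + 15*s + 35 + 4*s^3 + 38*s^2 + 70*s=d^2*(-14*s - 28) + d*(-10*s^2 - 130*s - 220) + 4*s^3 + 42*s^2 + 84*s + 32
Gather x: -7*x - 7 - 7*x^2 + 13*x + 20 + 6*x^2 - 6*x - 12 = 1 - x^2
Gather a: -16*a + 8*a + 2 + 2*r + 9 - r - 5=-8*a + r + 6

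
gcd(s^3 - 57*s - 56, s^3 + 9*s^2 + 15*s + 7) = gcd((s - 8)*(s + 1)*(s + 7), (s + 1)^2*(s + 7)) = s^2 + 8*s + 7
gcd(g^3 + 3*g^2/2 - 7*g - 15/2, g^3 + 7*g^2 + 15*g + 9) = g^2 + 4*g + 3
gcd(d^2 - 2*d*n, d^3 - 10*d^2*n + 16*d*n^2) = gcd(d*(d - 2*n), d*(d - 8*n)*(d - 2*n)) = d^2 - 2*d*n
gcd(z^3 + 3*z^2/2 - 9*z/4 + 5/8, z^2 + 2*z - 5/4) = z^2 + 2*z - 5/4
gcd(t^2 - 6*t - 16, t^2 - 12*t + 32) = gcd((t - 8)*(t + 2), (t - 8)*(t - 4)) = t - 8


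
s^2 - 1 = (s - 1)*(s + 1)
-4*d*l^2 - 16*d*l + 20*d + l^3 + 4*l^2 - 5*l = (-4*d + l)*(l - 1)*(l + 5)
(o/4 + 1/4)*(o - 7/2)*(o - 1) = o^3/4 - 7*o^2/8 - o/4 + 7/8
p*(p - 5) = p^2 - 5*p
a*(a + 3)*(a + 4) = a^3 + 7*a^2 + 12*a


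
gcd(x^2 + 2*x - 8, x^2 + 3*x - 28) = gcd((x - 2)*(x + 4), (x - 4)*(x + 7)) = 1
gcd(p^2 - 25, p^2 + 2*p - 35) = p - 5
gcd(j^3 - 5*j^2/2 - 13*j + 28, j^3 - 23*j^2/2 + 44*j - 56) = j - 4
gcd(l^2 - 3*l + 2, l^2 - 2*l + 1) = l - 1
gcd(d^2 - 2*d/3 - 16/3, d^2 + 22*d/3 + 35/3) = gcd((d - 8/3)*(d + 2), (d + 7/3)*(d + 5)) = 1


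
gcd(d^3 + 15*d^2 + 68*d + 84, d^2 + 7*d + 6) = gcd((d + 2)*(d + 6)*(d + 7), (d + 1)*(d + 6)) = d + 6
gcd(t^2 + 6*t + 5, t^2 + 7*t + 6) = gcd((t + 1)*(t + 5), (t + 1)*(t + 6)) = t + 1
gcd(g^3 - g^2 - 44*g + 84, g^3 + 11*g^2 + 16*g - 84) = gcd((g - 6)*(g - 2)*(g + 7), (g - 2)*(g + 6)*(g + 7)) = g^2 + 5*g - 14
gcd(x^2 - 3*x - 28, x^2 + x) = 1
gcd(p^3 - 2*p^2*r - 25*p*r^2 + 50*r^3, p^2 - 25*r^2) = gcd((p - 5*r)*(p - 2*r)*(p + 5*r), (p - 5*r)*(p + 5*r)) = p^2 - 25*r^2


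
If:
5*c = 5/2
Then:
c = 1/2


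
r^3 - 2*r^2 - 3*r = r*(r - 3)*(r + 1)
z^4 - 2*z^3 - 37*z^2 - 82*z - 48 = (z - 8)*(z + 1)*(z + 2)*(z + 3)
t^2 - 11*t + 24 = (t - 8)*(t - 3)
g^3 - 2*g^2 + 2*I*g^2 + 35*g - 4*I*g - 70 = (g - 2)*(g - 5*I)*(g + 7*I)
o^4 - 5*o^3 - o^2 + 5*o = o*(o - 5)*(o - 1)*(o + 1)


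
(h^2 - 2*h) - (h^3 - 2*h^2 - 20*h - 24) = -h^3 + 3*h^2 + 18*h + 24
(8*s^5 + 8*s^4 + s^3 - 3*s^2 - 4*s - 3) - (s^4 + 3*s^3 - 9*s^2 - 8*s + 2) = 8*s^5 + 7*s^4 - 2*s^3 + 6*s^2 + 4*s - 5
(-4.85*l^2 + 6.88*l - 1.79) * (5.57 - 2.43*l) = 11.7855*l^3 - 43.7329*l^2 + 42.6713*l - 9.9703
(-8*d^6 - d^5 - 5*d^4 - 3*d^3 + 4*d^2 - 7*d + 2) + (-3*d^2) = -8*d^6 - d^5 - 5*d^4 - 3*d^3 + d^2 - 7*d + 2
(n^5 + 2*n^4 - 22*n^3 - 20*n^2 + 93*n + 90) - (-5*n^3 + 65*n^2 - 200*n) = n^5 + 2*n^4 - 17*n^3 - 85*n^2 + 293*n + 90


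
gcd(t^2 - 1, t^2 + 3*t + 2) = t + 1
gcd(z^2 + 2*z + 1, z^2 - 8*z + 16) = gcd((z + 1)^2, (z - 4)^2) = 1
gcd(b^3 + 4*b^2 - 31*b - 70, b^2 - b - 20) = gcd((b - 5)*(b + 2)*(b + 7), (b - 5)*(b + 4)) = b - 5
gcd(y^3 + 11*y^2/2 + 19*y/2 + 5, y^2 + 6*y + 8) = y + 2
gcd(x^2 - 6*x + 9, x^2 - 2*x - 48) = 1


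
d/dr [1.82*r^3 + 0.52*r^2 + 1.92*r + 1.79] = 5.46*r^2 + 1.04*r + 1.92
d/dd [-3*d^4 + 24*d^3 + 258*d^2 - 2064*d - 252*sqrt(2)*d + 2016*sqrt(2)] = -12*d^3 + 72*d^2 + 516*d - 2064 - 252*sqrt(2)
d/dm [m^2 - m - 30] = 2*m - 1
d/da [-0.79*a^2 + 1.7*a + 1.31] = 1.7 - 1.58*a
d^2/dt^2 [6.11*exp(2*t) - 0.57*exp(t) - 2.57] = (24.44*exp(t) - 0.57)*exp(t)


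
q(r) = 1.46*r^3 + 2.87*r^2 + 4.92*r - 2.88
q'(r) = 4.38*r^2 + 5.74*r + 4.92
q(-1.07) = -6.65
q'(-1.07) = 3.79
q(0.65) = 1.93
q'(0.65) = 10.50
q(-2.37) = -17.86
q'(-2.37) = 15.92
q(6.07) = 459.26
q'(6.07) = 201.14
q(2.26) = 39.75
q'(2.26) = 40.26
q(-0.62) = -5.18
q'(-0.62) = 3.04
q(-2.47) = -19.52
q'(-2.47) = 17.46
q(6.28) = 502.81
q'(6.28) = 213.71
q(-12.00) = -2171.52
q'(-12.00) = 566.76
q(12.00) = 2992.32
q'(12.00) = 704.52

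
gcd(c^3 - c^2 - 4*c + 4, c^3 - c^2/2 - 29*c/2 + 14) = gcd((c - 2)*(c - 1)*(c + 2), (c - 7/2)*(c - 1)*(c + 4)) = c - 1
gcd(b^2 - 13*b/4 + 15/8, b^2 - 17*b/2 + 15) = b - 5/2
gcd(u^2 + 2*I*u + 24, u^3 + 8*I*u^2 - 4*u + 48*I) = u + 6*I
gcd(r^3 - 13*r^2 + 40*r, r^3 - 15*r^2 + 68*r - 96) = r - 8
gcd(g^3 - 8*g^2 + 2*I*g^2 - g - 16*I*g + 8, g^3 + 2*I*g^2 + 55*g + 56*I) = g + I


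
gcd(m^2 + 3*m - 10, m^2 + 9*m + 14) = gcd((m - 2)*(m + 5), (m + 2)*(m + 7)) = 1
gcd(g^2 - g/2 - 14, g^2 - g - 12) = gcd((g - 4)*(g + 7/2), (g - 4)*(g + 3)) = g - 4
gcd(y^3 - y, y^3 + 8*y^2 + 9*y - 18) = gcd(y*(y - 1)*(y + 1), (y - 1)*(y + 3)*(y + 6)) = y - 1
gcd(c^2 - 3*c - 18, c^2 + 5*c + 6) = c + 3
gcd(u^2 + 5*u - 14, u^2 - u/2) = 1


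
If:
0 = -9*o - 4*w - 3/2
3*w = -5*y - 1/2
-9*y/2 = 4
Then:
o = -365/486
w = 71/54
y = -8/9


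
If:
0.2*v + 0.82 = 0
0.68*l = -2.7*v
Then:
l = 16.28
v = -4.10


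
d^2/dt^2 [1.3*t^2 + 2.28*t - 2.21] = 2.60000000000000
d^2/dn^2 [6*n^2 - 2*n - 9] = 12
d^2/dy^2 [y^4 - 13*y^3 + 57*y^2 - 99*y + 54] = 12*y^2 - 78*y + 114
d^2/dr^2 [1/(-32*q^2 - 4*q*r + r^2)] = 2*(-32*q^2 - 4*q*r + r^2 - 4*(2*q - r)^2)/(32*q^2 + 4*q*r - r^2)^3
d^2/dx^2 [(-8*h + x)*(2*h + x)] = 2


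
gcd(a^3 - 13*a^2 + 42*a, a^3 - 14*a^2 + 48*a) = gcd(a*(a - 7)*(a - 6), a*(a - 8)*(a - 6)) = a^2 - 6*a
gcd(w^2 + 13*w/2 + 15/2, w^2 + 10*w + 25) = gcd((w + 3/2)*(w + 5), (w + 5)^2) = w + 5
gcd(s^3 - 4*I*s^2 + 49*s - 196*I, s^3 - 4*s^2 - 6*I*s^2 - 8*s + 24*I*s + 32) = s - 4*I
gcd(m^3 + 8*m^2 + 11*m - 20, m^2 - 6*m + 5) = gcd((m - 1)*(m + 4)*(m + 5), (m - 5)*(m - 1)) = m - 1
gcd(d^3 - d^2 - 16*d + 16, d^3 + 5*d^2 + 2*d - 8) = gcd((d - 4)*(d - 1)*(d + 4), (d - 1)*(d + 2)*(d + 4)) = d^2 + 3*d - 4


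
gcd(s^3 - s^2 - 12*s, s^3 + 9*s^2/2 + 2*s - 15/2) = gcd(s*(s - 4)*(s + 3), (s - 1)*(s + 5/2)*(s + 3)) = s + 3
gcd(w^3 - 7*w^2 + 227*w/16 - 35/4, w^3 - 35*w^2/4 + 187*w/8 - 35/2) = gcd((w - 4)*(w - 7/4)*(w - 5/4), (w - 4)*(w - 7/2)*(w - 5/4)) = w^2 - 21*w/4 + 5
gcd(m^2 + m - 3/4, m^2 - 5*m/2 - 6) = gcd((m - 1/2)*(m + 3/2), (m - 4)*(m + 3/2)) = m + 3/2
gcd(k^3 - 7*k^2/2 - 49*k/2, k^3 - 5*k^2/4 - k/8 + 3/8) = 1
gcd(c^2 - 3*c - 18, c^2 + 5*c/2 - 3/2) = c + 3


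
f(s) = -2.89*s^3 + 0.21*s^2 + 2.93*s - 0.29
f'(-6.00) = -311.71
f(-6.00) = 613.93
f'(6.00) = -306.67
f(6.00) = -599.39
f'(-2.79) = -65.73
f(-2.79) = 55.93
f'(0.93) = -4.18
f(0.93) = 0.29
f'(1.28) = -10.74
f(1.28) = -2.26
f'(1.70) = -21.41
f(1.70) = -8.90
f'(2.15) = -36.24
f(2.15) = -21.74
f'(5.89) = -295.38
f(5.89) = -566.28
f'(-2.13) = -37.30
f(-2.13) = 22.35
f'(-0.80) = -2.95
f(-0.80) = -1.02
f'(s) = -8.67*s^2 + 0.42*s + 2.93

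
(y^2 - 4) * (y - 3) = y^3 - 3*y^2 - 4*y + 12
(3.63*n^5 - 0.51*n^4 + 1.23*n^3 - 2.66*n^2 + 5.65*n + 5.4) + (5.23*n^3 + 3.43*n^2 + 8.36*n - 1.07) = 3.63*n^5 - 0.51*n^4 + 6.46*n^3 + 0.77*n^2 + 14.01*n + 4.33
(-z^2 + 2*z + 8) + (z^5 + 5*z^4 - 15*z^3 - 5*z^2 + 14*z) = z^5 + 5*z^4 - 15*z^3 - 6*z^2 + 16*z + 8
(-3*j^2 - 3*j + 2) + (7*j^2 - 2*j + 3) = 4*j^2 - 5*j + 5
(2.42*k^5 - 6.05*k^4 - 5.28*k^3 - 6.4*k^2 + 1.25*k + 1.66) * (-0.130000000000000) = -0.3146*k^5 + 0.7865*k^4 + 0.6864*k^3 + 0.832*k^2 - 0.1625*k - 0.2158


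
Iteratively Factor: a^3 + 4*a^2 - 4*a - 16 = (a + 2)*(a^2 + 2*a - 8) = (a + 2)*(a + 4)*(a - 2)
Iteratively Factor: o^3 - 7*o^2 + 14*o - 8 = (o - 4)*(o^2 - 3*o + 2) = (o - 4)*(o - 1)*(o - 2)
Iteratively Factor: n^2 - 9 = (n + 3)*(n - 3)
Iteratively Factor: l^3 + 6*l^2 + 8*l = (l)*(l^2 + 6*l + 8) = l*(l + 4)*(l + 2)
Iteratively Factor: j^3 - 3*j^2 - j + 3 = (j + 1)*(j^2 - 4*j + 3) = (j - 1)*(j + 1)*(j - 3)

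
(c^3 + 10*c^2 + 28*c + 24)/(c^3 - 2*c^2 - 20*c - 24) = (c + 6)/(c - 6)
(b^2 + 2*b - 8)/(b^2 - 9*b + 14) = (b + 4)/(b - 7)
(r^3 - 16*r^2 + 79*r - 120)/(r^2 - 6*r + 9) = (r^2 - 13*r + 40)/(r - 3)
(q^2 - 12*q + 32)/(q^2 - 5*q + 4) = (q - 8)/(q - 1)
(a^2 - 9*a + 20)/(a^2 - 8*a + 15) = (a - 4)/(a - 3)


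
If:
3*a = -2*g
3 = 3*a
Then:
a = 1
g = -3/2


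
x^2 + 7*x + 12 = (x + 3)*(x + 4)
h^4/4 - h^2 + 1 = (h/2 + sqrt(2)/2)^2*(h - sqrt(2))^2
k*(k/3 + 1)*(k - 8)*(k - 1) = k^4/3 - 2*k^3 - 19*k^2/3 + 8*k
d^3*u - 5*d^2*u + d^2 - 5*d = d*(d - 5)*(d*u + 1)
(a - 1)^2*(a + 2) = a^3 - 3*a + 2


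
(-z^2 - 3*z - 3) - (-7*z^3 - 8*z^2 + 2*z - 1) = 7*z^3 + 7*z^2 - 5*z - 2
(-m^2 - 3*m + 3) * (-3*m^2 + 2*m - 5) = 3*m^4 + 7*m^3 - 10*m^2 + 21*m - 15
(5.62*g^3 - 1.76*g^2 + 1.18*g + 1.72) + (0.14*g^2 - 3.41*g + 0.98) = 5.62*g^3 - 1.62*g^2 - 2.23*g + 2.7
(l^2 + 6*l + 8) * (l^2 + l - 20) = l^4 + 7*l^3 - 6*l^2 - 112*l - 160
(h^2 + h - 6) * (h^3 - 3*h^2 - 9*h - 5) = h^5 - 2*h^4 - 18*h^3 + 4*h^2 + 49*h + 30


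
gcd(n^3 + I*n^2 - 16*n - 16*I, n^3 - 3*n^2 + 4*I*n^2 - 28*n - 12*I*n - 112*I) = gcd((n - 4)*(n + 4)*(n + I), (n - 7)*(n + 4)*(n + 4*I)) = n + 4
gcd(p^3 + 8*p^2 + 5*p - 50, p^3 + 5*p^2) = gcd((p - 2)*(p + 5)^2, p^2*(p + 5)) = p + 5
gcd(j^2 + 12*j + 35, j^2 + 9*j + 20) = j + 5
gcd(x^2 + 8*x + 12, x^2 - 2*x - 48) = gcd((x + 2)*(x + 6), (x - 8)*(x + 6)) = x + 6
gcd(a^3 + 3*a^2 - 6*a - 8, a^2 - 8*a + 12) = a - 2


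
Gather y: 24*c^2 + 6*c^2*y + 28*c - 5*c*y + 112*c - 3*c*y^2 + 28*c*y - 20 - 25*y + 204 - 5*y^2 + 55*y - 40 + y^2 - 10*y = 24*c^2 + 140*c + y^2*(-3*c - 4) + y*(6*c^2 + 23*c + 20) + 144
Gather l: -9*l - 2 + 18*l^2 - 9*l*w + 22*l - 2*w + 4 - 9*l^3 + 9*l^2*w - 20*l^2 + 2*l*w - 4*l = -9*l^3 + l^2*(9*w - 2) + l*(9 - 7*w) - 2*w + 2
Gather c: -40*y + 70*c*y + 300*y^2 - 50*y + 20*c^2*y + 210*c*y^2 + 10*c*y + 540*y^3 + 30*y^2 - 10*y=20*c^2*y + c*(210*y^2 + 80*y) + 540*y^3 + 330*y^2 - 100*y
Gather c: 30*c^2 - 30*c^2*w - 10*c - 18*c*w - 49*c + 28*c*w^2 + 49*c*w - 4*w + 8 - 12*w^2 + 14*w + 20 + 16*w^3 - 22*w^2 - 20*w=c^2*(30 - 30*w) + c*(28*w^2 + 31*w - 59) + 16*w^3 - 34*w^2 - 10*w + 28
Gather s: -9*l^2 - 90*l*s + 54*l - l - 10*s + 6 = -9*l^2 + 53*l + s*(-90*l - 10) + 6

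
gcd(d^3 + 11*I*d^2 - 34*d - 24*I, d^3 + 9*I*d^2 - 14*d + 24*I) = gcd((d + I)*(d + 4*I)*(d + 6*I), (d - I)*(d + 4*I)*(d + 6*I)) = d^2 + 10*I*d - 24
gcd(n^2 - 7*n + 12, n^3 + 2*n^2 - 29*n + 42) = n - 3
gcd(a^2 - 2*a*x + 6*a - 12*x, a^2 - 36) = a + 6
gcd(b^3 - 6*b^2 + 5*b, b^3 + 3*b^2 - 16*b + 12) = b - 1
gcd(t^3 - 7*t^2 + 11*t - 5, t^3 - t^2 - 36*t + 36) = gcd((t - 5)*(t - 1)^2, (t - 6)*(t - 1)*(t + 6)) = t - 1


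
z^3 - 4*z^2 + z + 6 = (z - 3)*(z - 2)*(z + 1)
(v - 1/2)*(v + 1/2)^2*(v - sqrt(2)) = v^4 - sqrt(2)*v^3 + v^3/2 - sqrt(2)*v^2/2 - v^2/4 - v/8 + sqrt(2)*v/4 + sqrt(2)/8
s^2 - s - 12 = (s - 4)*(s + 3)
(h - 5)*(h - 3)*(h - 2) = h^3 - 10*h^2 + 31*h - 30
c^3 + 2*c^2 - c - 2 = (c - 1)*(c + 1)*(c + 2)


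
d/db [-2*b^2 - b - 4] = -4*b - 1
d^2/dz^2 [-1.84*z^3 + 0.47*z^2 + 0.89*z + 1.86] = 0.94 - 11.04*z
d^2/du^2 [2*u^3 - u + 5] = 12*u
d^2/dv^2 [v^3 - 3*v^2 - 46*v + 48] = 6*v - 6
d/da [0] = 0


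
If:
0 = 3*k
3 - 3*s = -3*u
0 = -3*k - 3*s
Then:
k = 0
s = 0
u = -1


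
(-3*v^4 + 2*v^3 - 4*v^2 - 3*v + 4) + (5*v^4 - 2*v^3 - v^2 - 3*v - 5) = 2*v^4 - 5*v^2 - 6*v - 1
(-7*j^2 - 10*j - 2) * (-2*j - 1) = 14*j^3 + 27*j^2 + 14*j + 2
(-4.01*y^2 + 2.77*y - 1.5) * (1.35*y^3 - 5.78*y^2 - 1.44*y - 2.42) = -5.4135*y^5 + 26.9173*y^4 - 12.2612*y^3 + 14.3854*y^2 - 4.5434*y + 3.63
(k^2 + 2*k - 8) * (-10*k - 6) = -10*k^3 - 26*k^2 + 68*k + 48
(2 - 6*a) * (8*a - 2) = -48*a^2 + 28*a - 4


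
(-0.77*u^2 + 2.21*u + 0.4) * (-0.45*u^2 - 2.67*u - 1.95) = 0.3465*u^4 + 1.0614*u^3 - 4.5792*u^2 - 5.3775*u - 0.78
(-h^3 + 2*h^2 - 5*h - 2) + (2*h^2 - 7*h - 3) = -h^3 + 4*h^2 - 12*h - 5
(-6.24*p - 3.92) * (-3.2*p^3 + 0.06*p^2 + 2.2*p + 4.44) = 19.968*p^4 + 12.1696*p^3 - 13.9632*p^2 - 36.3296*p - 17.4048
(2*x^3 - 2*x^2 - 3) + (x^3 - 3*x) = 3*x^3 - 2*x^2 - 3*x - 3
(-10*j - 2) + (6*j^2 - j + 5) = 6*j^2 - 11*j + 3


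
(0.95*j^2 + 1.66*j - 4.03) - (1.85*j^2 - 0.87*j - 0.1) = -0.9*j^2 + 2.53*j - 3.93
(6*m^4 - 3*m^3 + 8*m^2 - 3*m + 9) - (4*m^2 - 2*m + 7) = 6*m^4 - 3*m^3 + 4*m^2 - m + 2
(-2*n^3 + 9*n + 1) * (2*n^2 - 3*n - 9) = -4*n^5 + 6*n^4 + 36*n^3 - 25*n^2 - 84*n - 9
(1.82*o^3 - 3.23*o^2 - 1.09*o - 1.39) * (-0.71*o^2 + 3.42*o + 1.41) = -1.2922*o^5 + 8.5177*o^4 - 7.7065*o^3 - 7.2952*o^2 - 6.2907*o - 1.9599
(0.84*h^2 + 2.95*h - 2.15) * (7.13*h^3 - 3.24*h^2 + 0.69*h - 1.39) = 5.9892*h^5 + 18.3119*h^4 - 24.3079*h^3 + 7.8339*h^2 - 5.584*h + 2.9885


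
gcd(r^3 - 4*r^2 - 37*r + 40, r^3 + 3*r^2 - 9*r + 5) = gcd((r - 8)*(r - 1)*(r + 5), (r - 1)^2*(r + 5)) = r^2 + 4*r - 5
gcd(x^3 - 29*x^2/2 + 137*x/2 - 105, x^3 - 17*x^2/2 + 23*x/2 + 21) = x^2 - 19*x/2 + 21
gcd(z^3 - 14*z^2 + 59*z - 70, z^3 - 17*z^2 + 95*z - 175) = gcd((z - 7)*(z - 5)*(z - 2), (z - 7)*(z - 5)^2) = z^2 - 12*z + 35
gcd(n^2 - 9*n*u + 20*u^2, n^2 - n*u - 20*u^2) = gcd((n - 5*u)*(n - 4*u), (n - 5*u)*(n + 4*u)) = -n + 5*u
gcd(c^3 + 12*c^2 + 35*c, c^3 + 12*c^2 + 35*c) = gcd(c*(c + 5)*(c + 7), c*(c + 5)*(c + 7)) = c^3 + 12*c^2 + 35*c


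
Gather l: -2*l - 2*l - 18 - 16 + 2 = -4*l - 32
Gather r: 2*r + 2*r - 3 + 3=4*r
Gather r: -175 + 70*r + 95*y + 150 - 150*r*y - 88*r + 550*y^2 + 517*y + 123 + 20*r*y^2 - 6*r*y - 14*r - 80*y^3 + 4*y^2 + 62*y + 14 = r*(20*y^2 - 156*y - 32) - 80*y^3 + 554*y^2 + 674*y + 112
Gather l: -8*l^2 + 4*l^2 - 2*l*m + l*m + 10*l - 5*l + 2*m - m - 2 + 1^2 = -4*l^2 + l*(5 - m) + m - 1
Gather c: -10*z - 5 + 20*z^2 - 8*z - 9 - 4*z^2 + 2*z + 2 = 16*z^2 - 16*z - 12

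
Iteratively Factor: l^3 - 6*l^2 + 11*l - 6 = (l - 3)*(l^2 - 3*l + 2) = (l - 3)*(l - 2)*(l - 1)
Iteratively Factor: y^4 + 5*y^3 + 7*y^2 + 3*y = (y + 1)*(y^3 + 4*y^2 + 3*y) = y*(y + 1)*(y^2 + 4*y + 3) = y*(y + 1)*(y + 3)*(y + 1)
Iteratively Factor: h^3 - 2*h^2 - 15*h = (h)*(h^2 - 2*h - 15) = h*(h + 3)*(h - 5)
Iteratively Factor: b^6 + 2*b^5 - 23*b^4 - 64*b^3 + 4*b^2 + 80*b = (b - 5)*(b^5 + 7*b^4 + 12*b^3 - 4*b^2 - 16*b) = (b - 5)*(b + 4)*(b^4 + 3*b^3 - 4*b) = b*(b - 5)*(b + 4)*(b^3 + 3*b^2 - 4) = b*(b - 5)*(b + 2)*(b + 4)*(b^2 + b - 2) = b*(b - 5)*(b - 1)*(b + 2)*(b + 4)*(b + 2)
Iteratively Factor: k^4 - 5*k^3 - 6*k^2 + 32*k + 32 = (k + 2)*(k^3 - 7*k^2 + 8*k + 16) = (k - 4)*(k + 2)*(k^2 - 3*k - 4) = (k - 4)^2*(k + 2)*(k + 1)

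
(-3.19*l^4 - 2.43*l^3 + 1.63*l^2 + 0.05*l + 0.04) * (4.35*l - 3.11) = -13.8765*l^5 - 0.6496*l^4 + 14.6478*l^3 - 4.8518*l^2 + 0.0185*l - 0.1244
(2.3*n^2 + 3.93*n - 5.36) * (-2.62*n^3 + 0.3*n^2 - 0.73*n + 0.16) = -6.026*n^5 - 9.6066*n^4 + 13.5432*n^3 - 4.1089*n^2 + 4.5416*n - 0.8576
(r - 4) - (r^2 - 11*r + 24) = -r^2 + 12*r - 28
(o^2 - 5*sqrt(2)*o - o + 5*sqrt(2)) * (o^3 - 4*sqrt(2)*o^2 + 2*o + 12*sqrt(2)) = o^5 - 9*sqrt(2)*o^4 - o^4 + 9*sqrt(2)*o^3 + 42*o^3 - 42*o^2 + 2*sqrt(2)*o^2 - 120*o - 2*sqrt(2)*o + 120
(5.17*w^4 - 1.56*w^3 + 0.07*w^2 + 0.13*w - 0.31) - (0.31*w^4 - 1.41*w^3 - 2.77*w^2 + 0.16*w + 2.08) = 4.86*w^4 - 0.15*w^3 + 2.84*w^2 - 0.03*w - 2.39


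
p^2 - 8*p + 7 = (p - 7)*(p - 1)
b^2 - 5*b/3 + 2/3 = (b - 1)*(b - 2/3)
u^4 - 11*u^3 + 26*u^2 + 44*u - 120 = (u - 6)*(u - 5)*(u - 2)*(u + 2)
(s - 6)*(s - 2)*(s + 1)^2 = s^4 - 6*s^3 - 3*s^2 + 16*s + 12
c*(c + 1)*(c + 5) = c^3 + 6*c^2 + 5*c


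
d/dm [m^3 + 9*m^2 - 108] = 3*m*(m + 6)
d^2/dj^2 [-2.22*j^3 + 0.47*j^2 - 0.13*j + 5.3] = 0.94 - 13.32*j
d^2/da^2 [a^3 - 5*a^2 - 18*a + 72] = 6*a - 10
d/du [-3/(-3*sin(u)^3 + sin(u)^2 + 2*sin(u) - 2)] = 3*(-9*sin(u)^2 + 2*sin(u) + 2)*cos(u)/(3*sin(u)^3 - sin(u)^2 - 2*sin(u) + 2)^2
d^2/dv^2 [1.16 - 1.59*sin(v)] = 1.59*sin(v)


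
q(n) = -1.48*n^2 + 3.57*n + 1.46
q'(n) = 3.57 - 2.96*n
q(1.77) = 3.14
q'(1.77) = -1.67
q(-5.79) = -68.83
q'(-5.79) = 20.71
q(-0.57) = -1.06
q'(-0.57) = 5.26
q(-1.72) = -9.06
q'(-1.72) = 8.66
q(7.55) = -55.95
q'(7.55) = -18.78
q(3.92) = -7.29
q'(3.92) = -8.03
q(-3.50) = -29.16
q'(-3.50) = 13.93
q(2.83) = -0.29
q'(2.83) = -4.81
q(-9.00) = -150.55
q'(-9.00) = 30.21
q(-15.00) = -385.09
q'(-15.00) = 47.97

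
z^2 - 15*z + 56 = (z - 8)*(z - 7)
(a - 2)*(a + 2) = a^2 - 4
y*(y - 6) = y^2 - 6*y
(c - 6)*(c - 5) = c^2 - 11*c + 30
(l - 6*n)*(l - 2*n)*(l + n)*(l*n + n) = l^4*n - 7*l^3*n^2 + l^3*n + 4*l^2*n^3 - 7*l^2*n^2 + 12*l*n^4 + 4*l*n^3 + 12*n^4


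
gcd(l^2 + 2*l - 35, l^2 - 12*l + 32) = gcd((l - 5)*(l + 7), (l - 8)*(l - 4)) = 1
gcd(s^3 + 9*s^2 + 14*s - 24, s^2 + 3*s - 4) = s^2 + 3*s - 4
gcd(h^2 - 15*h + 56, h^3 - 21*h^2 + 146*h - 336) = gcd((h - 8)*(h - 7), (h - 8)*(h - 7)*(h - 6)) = h^2 - 15*h + 56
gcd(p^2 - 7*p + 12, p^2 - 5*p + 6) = p - 3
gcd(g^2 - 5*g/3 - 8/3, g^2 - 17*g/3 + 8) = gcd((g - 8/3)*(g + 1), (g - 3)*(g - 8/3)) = g - 8/3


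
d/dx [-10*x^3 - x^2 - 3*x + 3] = -30*x^2 - 2*x - 3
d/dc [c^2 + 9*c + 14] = 2*c + 9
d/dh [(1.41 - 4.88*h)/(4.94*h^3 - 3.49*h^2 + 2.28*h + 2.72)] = (48.2144*h^3 - 37.9274*h^2 + 9.8418*h - 16.4884)/(24.4036*h^6 - 34.4812*h^5 + 34.7065*h^4 + 10.9592*h^3 - 13.7872*h^2 + 12.4032*h + 7.3984)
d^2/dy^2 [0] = 0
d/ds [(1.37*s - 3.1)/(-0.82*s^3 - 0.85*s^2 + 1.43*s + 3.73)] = (2.2468*s^3 - 6.4615*s^2 - 5.27*s + 9.5431)/(0.6724*s^6 + 1.394*s^5 - 1.6227*s^4 - 8.5482*s^3 - 4.2961*s^2 + 10.6678*s + 13.9129)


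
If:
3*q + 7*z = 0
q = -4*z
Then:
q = 0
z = 0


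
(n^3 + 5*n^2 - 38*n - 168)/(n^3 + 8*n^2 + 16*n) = (n^2 + n - 42)/(n*(n + 4))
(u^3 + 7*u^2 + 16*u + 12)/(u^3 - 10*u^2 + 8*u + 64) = (u^2 + 5*u + 6)/(u^2 - 12*u + 32)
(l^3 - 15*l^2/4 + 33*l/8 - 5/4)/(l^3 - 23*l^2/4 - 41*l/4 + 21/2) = (8*l^3 - 30*l^2 + 33*l - 10)/(2*(4*l^3 - 23*l^2 - 41*l + 42))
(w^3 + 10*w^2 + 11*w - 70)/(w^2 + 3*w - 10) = w + 7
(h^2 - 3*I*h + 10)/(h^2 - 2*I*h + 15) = (h + 2*I)/(h + 3*I)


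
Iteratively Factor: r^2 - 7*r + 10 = (r - 5)*(r - 2)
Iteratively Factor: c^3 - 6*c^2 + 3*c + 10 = (c - 2)*(c^2 - 4*c - 5) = (c - 5)*(c - 2)*(c + 1)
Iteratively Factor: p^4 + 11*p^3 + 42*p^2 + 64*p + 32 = (p + 4)*(p^3 + 7*p^2 + 14*p + 8) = (p + 1)*(p + 4)*(p^2 + 6*p + 8) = (p + 1)*(p + 2)*(p + 4)*(p + 4)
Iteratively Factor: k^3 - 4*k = (k - 2)*(k^2 + 2*k) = (k - 2)*(k + 2)*(k)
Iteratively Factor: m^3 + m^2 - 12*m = (m)*(m^2 + m - 12) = m*(m + 4)*(m - 3)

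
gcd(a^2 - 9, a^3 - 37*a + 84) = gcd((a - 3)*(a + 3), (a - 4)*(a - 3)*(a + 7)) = a - 3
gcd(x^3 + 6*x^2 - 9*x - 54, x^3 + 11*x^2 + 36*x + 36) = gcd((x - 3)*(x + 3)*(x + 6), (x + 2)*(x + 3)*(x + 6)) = x^2 + 9*x + 18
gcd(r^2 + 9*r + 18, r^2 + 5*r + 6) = r + 3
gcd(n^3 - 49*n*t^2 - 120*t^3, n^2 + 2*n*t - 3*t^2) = n + 3*t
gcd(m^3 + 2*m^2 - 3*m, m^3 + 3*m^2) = m^2 + 3*m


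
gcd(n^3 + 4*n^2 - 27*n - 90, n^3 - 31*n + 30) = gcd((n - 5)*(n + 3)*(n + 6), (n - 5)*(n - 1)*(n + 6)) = n^2 + n - 30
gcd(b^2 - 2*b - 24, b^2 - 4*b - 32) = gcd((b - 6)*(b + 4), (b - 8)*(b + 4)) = b + 4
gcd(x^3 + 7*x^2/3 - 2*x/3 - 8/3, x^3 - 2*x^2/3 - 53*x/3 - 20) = x + 4/3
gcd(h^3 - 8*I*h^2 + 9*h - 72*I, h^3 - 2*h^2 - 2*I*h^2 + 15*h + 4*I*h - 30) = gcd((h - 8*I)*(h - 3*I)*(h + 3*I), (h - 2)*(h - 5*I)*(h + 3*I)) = h + 3*I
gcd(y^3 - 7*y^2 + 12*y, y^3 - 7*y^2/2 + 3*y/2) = y^2 - 3*y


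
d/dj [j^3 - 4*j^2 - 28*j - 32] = 3*j^2 - 8*j - 28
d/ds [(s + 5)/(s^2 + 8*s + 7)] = (s^2 + 8*s - 2*(s + 4)*(s + 5) + 7)/(s^2 + 8*s + 7)^2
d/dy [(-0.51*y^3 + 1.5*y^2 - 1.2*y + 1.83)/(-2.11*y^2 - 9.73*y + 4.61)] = (1.0761*y^4 + 9.9246*y^3 - 24.1803*y^2 + 21.5526*y + 12.2739)/(4.4521*y^4 + 41.0606*y^3 + 75.2187*y^2 - 89.7106*y + 21.2521)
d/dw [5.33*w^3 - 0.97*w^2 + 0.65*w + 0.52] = 15.99*w^2 - 1.94*w + 0.65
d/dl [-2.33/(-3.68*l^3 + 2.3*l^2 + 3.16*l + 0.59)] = (-25.7232*l^2 + 10.718*l + 7.3628)/(-3.68*l^3 + 2.3*l^2 + 3.16*l + 0.59)^2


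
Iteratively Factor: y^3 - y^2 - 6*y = (y + 2)*(y^2 - 3*y) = (y - 3)*(y + 2)*(y)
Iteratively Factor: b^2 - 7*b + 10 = (b - 2)*(b - 5)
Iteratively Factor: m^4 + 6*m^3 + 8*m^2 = (m)*(m^3 + 6*m^2 + 8*m) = m^2*(m^2 + 6*m + 8) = m^2*(m + 4)*(m + 2)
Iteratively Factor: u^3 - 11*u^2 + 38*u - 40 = (u - 5)*(u^2 - 6*u + 8) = (u - 5)*(u - 4)*(u - 2)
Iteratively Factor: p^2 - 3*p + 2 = (p - 1)*(p - 2)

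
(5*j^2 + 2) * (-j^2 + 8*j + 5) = -5*j^4 + 40*j^3 + 23*j^2 + 16*j + 10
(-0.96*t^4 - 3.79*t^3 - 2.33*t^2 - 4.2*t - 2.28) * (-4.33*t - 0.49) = 4.1568*t^5 + 16.8811*t^4 + 11.946*t^3 + 19.3277*t^2 + 11.9304*t + 1.1172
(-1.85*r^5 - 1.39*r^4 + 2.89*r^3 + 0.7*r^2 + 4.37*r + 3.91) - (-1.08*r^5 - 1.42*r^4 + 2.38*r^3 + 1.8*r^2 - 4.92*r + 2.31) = -0.77*r^5 + 0.03*r^4 + 0.51*r^3 - 1.1*r^2 + 9.29*r + 1.6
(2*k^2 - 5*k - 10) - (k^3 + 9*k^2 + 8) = -k^3 - 7*k^2 - 5*k - 18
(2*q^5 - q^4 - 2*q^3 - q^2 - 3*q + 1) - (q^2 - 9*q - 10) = 2*q^5 - q^4 - 2*q^3 - 2*q^2 + 6*q + 11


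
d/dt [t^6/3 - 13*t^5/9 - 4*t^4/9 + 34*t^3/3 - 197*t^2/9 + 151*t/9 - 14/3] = 2*t^5 - 65*t^4/9 - 16*t^3/9 + 34*t^2 - 394*t/9 + 151/9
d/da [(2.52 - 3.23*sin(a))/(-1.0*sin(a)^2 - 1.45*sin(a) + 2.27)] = (-3.23*sin(a)^2 + 5.04*sin(a) - 3.6781)*cos(a)/(1.0*sin(a)^4 + 2.9*sin(a)^3 - 2.4375*sin(a)^2 - 6.583*sin(a) + 5.1529)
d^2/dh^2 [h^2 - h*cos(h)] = h*cos(h) + 2*sin(h) + 2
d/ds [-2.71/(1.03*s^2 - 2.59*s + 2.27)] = (5.5826*s - 7.0189)/(1.03*s^2 - 2.59*s + 2.27)^2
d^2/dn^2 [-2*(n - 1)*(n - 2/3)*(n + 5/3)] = -12*n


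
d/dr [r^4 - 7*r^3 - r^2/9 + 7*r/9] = 4*r^3 - 21*r^2 - 2*r/9 + 7/9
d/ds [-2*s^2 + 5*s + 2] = 5 - 4*s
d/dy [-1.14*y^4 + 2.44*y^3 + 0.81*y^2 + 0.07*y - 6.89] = -4.56*y^3 + 7.32*y^2 + 1.62*y + 0.07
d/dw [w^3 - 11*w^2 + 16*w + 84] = 3*w^2 - 22*w + 16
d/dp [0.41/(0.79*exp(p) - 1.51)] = -0.3239*exp(p)/(0.79*exp(p) - 1.51)^2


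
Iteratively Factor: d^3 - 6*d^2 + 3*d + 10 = (d - 5)*(d^2 - d - 2) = (d - 5)*(d - 2)*(d + 1)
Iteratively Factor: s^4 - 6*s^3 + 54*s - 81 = (s - 3)*(s^3 - 3*s^2 - 9*s + 27) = (s - 3)*(s + 3)*(s^2 - 6*s + 9) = (s - 3)^2*(s + 3)*(s - 3)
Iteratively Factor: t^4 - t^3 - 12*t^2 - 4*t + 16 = (t + 2)*(t^3 - 3*t^2 - 6*t + 8) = (t - 4)*(t + 2)*(t^2 + t - 2) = (t - 4)*(t - 1)*(t + 2)*(t + 2)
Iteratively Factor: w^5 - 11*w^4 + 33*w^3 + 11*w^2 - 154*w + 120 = (w - 3)*(w^4 - 8*w^3 + 9*w^2 + 38*w - 40) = (w - 3)*(w - 1)*(w^3 - 7*w^2 + 2*w + 40) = (w - 5)*(w - 3)*(w - 1)*(w^2 - 2*w - 8) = (w - 5)*(w - 4)*(w - 3)*(w - 1)*(w + 2)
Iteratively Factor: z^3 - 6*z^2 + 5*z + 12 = (z - 4)*(z^2 - 2*z - 3) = (z - 4)*(z + 1)*(z - 3)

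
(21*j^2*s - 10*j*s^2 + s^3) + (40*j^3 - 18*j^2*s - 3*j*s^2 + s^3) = 40*j^3 + 3*j^2*s - 13*j*s^2 + 2*s^3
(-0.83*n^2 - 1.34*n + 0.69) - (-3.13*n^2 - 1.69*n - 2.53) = 2.3*n^2 + 0.35*n + 3.22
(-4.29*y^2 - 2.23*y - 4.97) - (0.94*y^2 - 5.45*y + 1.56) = -5.23*y^2 + 3.22*y - 6.53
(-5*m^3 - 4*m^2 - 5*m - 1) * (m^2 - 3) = -5*m^5 - 4*m^4 + 10*m^3 + 11*m^2 + 15*m + 3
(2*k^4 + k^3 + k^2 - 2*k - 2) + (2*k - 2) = 2*k^4 + k^3 + k^2 - 4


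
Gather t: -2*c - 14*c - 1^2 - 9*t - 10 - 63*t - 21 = -16*c - 72*t - 32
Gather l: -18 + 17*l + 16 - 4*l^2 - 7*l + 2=-4*l^2 + 10*l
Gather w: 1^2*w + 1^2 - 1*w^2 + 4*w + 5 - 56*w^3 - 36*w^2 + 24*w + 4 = -56*w^3 - 37*w^2 + 29*w + 10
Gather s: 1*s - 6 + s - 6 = 2*s - 12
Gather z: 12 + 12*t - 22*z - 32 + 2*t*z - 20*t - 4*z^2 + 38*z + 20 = -8*t - 4*z^2 + z*(2*t + 16)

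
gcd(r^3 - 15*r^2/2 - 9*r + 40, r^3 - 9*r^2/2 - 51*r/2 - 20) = r^2 - 11*r/2 - 20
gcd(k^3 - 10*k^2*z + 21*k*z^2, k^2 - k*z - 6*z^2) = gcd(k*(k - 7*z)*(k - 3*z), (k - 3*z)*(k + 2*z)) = -k + 3*z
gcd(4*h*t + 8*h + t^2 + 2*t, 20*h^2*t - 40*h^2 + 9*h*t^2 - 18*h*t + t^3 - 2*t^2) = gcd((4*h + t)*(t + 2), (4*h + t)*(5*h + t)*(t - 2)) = 4*h + t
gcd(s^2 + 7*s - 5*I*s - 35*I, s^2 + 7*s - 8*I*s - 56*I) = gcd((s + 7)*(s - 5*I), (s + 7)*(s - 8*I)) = s + 7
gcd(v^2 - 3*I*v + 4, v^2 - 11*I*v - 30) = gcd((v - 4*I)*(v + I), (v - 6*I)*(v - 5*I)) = 1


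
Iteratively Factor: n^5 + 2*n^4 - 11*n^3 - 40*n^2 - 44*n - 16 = (n + 2)*(n^4 - 11*n^2 - 18*n - 8) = (n + 2)^2*(n^3 - 2*n^2 - 7*n - 4) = (n + 1)*(n + 2)^2*(n^2 - 3*n - 4) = (n + 1)^2*(n + 2)^2*(n - 4)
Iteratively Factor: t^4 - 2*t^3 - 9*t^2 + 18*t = (t - 3)*(t^3 + t^2 - 6*t) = t*(t - 3)*(t^2 + t - 6) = t*(t - 3)*(t + 3)*(t - 2)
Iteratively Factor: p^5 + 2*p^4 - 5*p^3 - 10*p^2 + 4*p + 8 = (p + 2)*(p^4 - 5*p^2 + 4) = (p - 2)*(p + 2)*(p^3 + 2*p^2 - p - 2) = (p - 2)*(p - 1)*(p + 2)*(p^2 + 3*p + 2) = (p - 2)*(p - 1)*(p + 1)*(p + 2)*(p + 2)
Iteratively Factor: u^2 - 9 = (u - 3)*(u + 3)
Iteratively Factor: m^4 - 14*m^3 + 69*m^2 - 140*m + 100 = (m - 2)*(m^3 - 12*m^2 + 45*m - 50) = (m - 5)*(m - 2)*(m^2 - 7*m + 10) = (m - 5)^2*(m - 2)*(m - 2)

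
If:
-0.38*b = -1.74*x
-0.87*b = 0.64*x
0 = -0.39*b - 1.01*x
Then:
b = 0.00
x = 0.00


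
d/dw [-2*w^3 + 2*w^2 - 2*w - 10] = -6*w^2 + 4*w - 2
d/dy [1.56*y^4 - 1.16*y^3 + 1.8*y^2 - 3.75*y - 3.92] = 6.24*y^3 - 3.48*y^2 + 3.6*y - 3.75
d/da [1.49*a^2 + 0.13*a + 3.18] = 2.98*a + 0.13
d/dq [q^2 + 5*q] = 2*q + 5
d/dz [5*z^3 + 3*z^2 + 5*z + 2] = 15*z^2 + 6*z + 5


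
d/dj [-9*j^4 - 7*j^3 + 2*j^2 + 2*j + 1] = -36*j^3 - 21*j^2 + 4*j + 2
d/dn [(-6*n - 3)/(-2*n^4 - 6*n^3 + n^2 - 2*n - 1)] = 6*n*(-6*n^3 - 16*n^2 - 8*n + 1)/(4*n^8 + 24*n^7 + 32*n^6 - 4*n^5 + 29*n^4 + 8*n^3 + 2*n^2 + 4*n + 1)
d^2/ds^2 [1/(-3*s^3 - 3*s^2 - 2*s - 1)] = 2*(3*(3*s + 1)*(3*s^3 + 3*s^2 + 2*s + 1) - (9*s^2 + 6*s + 2)^2)/(3*s^3 + 3*s^2 + 2*s + 1)^3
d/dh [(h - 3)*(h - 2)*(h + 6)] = 3*h^2 + 2*h - 24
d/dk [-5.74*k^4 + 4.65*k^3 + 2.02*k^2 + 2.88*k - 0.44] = -22.96*k^3 + 13.95*k^2 + 4.04*k + 2.88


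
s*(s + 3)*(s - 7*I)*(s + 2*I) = s^4 + 3*s^3 - 5*I*s^3 + 14*s^2 - 15*I*s^2 + 42*s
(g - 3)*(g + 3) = g^2 - 9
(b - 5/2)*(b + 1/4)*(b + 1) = b^3 - 5*b^2/4 - 23*b/8 - 5/8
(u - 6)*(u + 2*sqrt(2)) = u^2 - 6*u + 2*sqrt(2)*u - 12*sqrt(2)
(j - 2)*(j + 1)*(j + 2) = j^3 + j^2 - 4*j - 4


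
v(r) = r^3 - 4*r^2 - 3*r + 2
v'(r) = 3*r^2 - 8*r - 3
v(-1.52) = -6.19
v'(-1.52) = 16.09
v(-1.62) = -7.89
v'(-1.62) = 17.83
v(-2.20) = -21.41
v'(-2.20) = 29.12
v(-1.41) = -4.53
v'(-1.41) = 14.24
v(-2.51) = -31.48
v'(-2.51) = 35.98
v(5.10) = 15.31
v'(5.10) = 34.23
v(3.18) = -15.83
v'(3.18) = 1.90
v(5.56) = 33.55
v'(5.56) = 45.26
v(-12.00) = -2266.00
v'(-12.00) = 525.00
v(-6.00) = -340.00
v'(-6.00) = 153.00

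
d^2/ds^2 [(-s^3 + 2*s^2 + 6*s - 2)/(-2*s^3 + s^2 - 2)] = 4*(-3*s^6 - 36*s^5 + 30*s^4 + 10*s^3 + 69*s^2 - 24*s - 2)/(8*s^9 - 12*s^8 + 6*s^7 + 23*s^6 - 24*s^5 + 6*s^4 + 24*s^3 - 12*s^2 + 8)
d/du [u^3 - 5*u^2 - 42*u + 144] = 3*u^2 - 10*u - 42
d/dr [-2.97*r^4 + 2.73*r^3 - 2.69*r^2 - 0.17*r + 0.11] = -11.88*r^3 + 8.19*r^2 - 5.38*r - 0.17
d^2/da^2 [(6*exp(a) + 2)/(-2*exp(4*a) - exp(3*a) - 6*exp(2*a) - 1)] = (-216*exp(8*a) - 260*exp(7*a) - 260*exp(6*a) - 414*exp(5*a) - 84*exp(4*a) - 146*exp(3*a) + 234*exp(2*a) + 48*exp(a) - 6)*exp(a)/(8*exp(12*a) + 12*exp(11*a) + 78*exp(10*a) + 73*exp(9*a) + 246*exp(8*a) + 120*exp(7*a) + 291*exp(6*a) + 36*exp(5*a) + 114*exp(4*a) + 3*exp(3*a) + 18*exp(2*a) + 1)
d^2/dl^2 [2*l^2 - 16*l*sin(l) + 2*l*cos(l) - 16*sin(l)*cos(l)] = 16*l*sin(l) - 2*l*cos(l) - 4*sin(l) + 32*sin(2*l) - 32*cos(l) + 4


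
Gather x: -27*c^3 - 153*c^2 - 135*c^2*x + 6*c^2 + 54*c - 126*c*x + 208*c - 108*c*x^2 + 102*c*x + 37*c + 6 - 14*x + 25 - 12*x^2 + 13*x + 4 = -27*c^3 - 147*c^2 + 299*c + x^2*(-108*c - 12) + x*(-135*c^2 - 24*c - 1) + 35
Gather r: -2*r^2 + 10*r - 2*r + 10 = -2*r^2 + 8*r + 10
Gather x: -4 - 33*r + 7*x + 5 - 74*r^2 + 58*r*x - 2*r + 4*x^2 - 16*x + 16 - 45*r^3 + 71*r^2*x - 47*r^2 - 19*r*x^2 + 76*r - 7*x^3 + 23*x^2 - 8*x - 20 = -45*r^3 - 121*r^2 + 41*r - 7*x^3 + x^2*(27 - 19*r) + x*(71*r^2 + 58*r - 17) - 3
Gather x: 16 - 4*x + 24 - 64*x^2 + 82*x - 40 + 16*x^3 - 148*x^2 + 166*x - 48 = 16*x^3 - 212*x^2 + 244*x - 48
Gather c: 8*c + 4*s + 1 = 8*c + 4*s + 1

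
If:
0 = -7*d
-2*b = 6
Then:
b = -3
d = 0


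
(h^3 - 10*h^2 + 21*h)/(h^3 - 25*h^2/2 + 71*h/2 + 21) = 2*h*(h - 3)/(2*h^2 - 11*h - 6)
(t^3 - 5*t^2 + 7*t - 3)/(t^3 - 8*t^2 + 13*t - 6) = (t - 3)/(t - 6)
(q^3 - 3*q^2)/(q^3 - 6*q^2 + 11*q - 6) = q^2/(q^2 - 3*q + 2)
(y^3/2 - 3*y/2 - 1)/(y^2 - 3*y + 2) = (y^2 + 2*y + 1)/(2*(y - 1))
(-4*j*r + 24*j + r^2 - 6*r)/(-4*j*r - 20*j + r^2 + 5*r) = (r - 6)/(r + 5)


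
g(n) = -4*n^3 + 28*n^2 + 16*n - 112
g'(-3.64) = -346.84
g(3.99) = 143.52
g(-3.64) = 393.66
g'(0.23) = 28.25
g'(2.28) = 81.30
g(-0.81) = -104.46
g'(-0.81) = -37.23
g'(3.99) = 48.40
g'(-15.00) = -3524.00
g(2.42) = 34.01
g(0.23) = -106.89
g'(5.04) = -6.58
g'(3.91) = 51.50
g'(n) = -12*n^2 + 56*n + 16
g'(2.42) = 81.24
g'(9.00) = -452.00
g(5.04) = 167.79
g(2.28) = 22.63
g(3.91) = 139.52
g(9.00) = -616.00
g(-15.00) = 19448.00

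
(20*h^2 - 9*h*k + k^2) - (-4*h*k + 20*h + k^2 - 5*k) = 20*h^2 - 5*h*k - 20*h + 5*k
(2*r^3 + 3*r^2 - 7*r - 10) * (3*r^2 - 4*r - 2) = 6*r^5 + r^4 - 37*r^3 - 8*r^2 + 54*r + 20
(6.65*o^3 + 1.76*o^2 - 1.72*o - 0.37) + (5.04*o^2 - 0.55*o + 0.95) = 6.65*o^3 + 6.8*o^2 - 2.27*o + 0.58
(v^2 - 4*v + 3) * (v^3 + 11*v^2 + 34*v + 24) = v^5 + 7*v^4 - 7*v^3 - 79*v^2 + 6*v + 72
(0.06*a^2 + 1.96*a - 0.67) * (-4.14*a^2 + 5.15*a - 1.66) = -0.2484*a^4 - 7.8054*a^3 + 12.7682*a^2 - 6.7041*a + 1.1122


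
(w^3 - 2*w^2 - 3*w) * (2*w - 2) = 2*w^4 - 6*w^3 - 2*w^2 + 6*w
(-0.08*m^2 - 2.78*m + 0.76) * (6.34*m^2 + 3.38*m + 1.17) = -0.5072*m^4 - 17.8956*m^3 - 4.6716*m^2 - 0.6838*m + 0.8892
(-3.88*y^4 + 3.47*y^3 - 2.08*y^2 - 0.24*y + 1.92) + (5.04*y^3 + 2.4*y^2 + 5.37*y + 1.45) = -3.88*y^4 + 8.51*y^3 + 0.32*y^2 + 5.13*y + 3.37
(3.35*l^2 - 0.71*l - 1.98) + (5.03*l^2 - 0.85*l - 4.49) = 8.38*l^2 - 1.56*l - 6.47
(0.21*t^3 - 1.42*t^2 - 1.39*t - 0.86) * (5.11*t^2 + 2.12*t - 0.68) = 1.0731*t^5 - 6.811*t^4 - 10.2561*t^3 - 6.3758*t^2 - 0.878*t + 0.5848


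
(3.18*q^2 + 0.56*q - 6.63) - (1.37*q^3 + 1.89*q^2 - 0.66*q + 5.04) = -1.37*q^3 + 1.29*q^2 + 1.22*q - 11.67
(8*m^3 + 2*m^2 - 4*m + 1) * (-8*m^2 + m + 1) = -64*m^5 - 8*m^4 + 42*m^3 - 10*m^2 - 3*m + 1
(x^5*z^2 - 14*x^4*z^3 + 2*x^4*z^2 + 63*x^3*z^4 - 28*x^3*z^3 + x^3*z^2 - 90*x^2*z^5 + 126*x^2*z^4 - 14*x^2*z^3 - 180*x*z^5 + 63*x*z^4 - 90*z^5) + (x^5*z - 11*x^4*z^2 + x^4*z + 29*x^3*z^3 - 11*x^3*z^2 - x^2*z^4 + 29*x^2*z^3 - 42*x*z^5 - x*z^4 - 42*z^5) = x^5*z^2 + x^5*z - 14*x^4*z^3 - 9*x^4*z^2 + x^4*z + 63*x^3*z^4 + x^3*z^3 - 10*x^3*z^2 - 90*x^2*z^5 + 125*x^2*z^4 + 15*x^2*z^3 - 222*x*z^5 + 62*x*z^4 - 132*z^5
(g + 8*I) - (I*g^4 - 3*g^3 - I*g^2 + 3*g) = -I*g^4 + 3*g^3 + I*g^2 - 2*g + 8*I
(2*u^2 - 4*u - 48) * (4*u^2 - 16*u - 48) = 8*u^4 - 48*u^3 - 224*u^2 + 960*u + 2304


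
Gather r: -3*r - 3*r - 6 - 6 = -6*r - 12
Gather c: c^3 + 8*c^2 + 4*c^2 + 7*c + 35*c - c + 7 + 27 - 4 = c^3 + 12*c^2 + 41*c + 30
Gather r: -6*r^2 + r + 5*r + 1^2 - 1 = -6*r^2 + 6*r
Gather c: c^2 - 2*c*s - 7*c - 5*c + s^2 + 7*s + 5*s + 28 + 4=c^2 + c*(-2*s - 12) + s^2 + 12*s + 32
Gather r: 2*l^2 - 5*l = 2*l^2 - 5*l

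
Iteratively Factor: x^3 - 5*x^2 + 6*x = (x)*(x^2 - 5*x + 6) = x*(x - 3)*(x - 2)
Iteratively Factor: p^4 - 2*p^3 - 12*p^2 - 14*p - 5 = (p + 1)*(p^3 - 3*p^2 - 9*p - 5) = (p + 1)^2*(p^2 - 4*p - 5) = (p + 1)^3*(p - 5)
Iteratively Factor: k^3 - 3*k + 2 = (k - 1)*(k^2 + k - 2) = (k - 1)^2*(k + 2)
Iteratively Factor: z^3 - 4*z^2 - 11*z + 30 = (z - 5)*(z^2 + z - 6) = (z - 5)*(z + 3)*(z - 2)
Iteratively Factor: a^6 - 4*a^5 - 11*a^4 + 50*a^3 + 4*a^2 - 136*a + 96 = (a - 2)*(a^5 - 2*a^4 - 15*a^3 + 20*a^2 + 44*a - 48) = (a - 4)*(a - 2)*(a^4 + 2*a^3 - 7*a^2 - 8*a + 12) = (a - 4)*(a - 2)*(a - 1)*(a^3 + 3*a^2 - 4*a - 12) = (a - 4)*(a - 2)*(a - 1)*(a + 3)*(a^2 - 4) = (a - 4)*(a - 2)^2*(a - 1)*(a + 3)*(a + 2)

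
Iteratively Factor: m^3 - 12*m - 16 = (m + 2)*(m^2 - 2*m - 8) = (m + 2)^2*(m - 4)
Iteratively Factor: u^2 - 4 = (u + 2)*(u - 2)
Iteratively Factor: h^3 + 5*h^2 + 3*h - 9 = (h + 3)*(h^2 + 2*h - 3) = (h + 3)^2*(h - 1)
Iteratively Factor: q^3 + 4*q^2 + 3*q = (q)*(q^2 + 4*q + 3) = q*(q + 3)*(q + 1)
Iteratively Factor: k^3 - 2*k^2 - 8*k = (k)*(k^2 - 2*k - 8) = k*(k - 4)*(k + 2)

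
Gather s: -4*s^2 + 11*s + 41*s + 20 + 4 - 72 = -4*s^2 + 52*s - 48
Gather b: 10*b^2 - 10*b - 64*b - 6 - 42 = 10*b^2 - 74*b - 48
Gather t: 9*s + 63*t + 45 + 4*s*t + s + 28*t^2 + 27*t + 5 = 10*s + 28*t^2 + t*(4*s + 90) + 50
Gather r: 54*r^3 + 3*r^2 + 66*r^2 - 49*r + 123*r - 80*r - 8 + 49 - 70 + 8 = 54*r^3 + 69*r^2 - 6*r - 21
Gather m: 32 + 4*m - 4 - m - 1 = 3*m + 27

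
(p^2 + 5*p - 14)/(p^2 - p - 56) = (p - 2)/(p - 8)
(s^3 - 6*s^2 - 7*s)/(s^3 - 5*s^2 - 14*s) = (s + 1)/(s + 2)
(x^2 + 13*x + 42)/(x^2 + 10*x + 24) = (x + 7)/(x + 4)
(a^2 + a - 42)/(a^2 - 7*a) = (a^2 + a - 42)/(a*(a - 7))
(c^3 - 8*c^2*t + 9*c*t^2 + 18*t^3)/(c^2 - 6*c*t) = c - 2*t - 3*t^2/c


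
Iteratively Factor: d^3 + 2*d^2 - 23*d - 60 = (d - 5)*(d^2 + 7*d + 12) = (d - 5)*(d + 4)*(d + 3)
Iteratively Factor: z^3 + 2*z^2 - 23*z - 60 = (z - 5)*(z^2 + 7*z + 12) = (z - 5)*(z + 3)*(z + 4)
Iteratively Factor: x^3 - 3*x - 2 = (x - 2)*(x^2 + 2*x + 1) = (x - 2)*(x + 1)*(x + 1)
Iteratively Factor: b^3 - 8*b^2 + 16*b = (b - 4)*(b^2 - 4*b) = b*(b - 4)*(b - 4)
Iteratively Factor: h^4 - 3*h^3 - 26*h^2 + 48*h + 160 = (h + 4)*(h^3 - 7*h^2 + 2*h + 40) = (h + 2)*(h + 4)*(h^2 - 9*h + 20) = (h - 5)*(h + 2)*(h + 4)*(h - 4)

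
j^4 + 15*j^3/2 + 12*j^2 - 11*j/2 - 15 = (j - 1)*(j + 3/2)*(j + 2)*(j + 5)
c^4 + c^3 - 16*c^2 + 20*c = c*(c - 2)^2*(c + 5)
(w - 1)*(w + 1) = w^2 - 1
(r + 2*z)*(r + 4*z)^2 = r^3 + 10*r^2*z + 32*r*z^2 + 32*z^3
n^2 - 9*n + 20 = (n - 5)*(n - 4)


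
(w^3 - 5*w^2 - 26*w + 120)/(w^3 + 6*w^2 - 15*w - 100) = (w - 6)/(w + 5)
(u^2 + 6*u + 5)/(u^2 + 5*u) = (u + 1)/u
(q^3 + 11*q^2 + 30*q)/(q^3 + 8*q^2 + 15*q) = (q + 6)/(q + 3)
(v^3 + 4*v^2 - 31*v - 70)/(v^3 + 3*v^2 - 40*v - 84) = (v - 5)/(v - 6)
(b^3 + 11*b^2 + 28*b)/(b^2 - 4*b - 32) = b*(b + 7)/(b - 8)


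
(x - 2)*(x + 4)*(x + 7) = x^3 + 9*x^2 + 6*x - 56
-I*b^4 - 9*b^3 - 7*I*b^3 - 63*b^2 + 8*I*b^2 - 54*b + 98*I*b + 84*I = (b + 6)*(b - 7*I)*(b - 2*I)*(-I*b - I)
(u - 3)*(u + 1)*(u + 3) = u^3 + u^2 - 9*u - 9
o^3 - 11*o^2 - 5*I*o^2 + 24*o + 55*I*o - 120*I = (o - 8)*(o - 3)*(o - 5*I)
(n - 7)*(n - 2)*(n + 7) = n^3 - 2*n^2 - 49*n + 98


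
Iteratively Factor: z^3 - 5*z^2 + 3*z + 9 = (z - 3)*(z^2 - 2*z - 3) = (z - 3)*(z + 1)*(z - 3)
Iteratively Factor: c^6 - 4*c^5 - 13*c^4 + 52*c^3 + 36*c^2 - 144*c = (c - 3)*(c^5 - c^4 - 16*c^3 + 4*c^2 + 48*c) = (c - 3)*(c - 2)*(c^4 + c^3 - 14*c^2 - 24*c) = (c - 3)*(c - 2)*(c + 3)*(c^3 - 2*c^2 - 8*c) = (c - 3)*(c - 2)*(c + 2)*(c + 3)*(c^2 - 4*c) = (c - 4)*(c - 3)*(c - 2)*(c + 2)*(c + 3)*(c)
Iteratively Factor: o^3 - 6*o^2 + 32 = (o - 4)*(o^2 - 2*o - 8) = (o - 4)*(o + 2)*(o - 4)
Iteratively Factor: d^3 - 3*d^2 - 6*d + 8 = (d - 4)*(d^2 + d - 2) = (d - 4)*(d + 2)*(d - 1)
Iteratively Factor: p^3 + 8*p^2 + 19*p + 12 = (p + 3)*(p^2 + 5*p + 4) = (p + 1)*(p + 3)*(p + 4)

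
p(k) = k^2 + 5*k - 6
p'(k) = 2*k + 5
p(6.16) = 62.75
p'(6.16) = 17.32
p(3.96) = 29.48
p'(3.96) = 12.92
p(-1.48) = -11.21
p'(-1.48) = 2.04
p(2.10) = 8.91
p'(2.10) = 9.20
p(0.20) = -4.96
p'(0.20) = 5.40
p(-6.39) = 2.88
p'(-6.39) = -7.78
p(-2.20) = -12.16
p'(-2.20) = 0.60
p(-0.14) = -6.68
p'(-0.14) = 4.72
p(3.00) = 18.00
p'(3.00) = 11.00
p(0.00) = -6.00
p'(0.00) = 5.00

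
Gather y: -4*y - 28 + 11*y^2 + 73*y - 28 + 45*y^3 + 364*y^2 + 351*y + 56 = 45*y^3 + 375*y^2 + 420*y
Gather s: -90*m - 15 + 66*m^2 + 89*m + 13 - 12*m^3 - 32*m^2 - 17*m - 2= -12*m^3 + 34*m^2 - 18*m - 4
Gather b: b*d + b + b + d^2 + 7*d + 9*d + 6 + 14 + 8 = b*(d + 2) + d^2 + 16*d + 28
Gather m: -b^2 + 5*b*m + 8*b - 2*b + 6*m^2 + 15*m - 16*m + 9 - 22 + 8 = -b^2 + 6*b + 6*m^2 + m*(5*b - 1) - 5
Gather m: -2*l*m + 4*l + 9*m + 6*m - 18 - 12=4*l + m*(15 - 2*l) - 30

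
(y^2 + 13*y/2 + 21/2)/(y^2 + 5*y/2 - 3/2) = (2*y + 7)/(2*y - 1)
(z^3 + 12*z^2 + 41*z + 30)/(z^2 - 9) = (z^3 + 12*z^2 + 41*z + 30)/(z^2 - 9)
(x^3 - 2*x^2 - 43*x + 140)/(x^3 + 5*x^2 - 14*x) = (x^2 - 9*x + 20)/(x*(x - 2))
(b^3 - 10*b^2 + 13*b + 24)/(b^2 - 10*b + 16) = (b^2 - 2*b - 3)/(b - 2)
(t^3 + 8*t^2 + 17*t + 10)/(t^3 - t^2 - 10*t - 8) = (t + 5)/(t - 4)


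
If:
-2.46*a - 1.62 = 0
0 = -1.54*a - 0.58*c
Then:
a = -0.66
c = 1.75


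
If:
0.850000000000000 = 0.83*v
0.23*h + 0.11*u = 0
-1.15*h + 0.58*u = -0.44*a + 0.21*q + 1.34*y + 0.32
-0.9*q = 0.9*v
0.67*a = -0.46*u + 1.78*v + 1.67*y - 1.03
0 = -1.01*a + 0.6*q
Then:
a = -0.61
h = 0.37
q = -1.02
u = -0.78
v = 1.02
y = -0.93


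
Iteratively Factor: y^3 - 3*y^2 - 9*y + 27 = (y + 3)*(y^2 - 6*y + 9) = (y - 3)*(y + 3)*(y - 3)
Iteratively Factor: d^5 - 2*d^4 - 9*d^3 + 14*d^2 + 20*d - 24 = (d - 2)*(d^4 - 9*d^2 - 4*d + 12) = (d - 3)*(d - 2)*(d^3 + 3*d^2 - 4) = (d - 3)*(d - 2)*(d + 2)*(d^2 + d - 2) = (d - 3)*(d - 2)*(d + 2)^2*(d - 1)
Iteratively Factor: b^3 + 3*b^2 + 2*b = (b)*(b^2 + 3*b + 2) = b*(b + 1)*(b + 2)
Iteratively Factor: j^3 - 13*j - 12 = (j + 1)*(j^2 - j - 12) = (j + 1)*(j + 3)*(j - 4)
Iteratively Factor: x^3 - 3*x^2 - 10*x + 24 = (x - 2)*(x^2 - x - 12) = (x - 2)*(x + 3)*(x - 4)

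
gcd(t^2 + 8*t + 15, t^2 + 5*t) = t + 5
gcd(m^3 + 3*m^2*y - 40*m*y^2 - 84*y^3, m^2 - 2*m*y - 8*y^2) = m + 2*y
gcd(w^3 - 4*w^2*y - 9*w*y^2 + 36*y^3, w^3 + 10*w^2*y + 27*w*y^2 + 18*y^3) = w + 3*y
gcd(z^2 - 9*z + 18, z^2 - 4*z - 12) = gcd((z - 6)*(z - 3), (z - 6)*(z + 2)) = z - 6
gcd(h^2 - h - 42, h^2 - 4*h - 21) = h - 7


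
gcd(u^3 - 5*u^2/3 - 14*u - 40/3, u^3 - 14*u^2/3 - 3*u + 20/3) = u^2 - 11*u/3 - 20/3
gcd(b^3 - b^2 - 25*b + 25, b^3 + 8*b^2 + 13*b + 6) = 1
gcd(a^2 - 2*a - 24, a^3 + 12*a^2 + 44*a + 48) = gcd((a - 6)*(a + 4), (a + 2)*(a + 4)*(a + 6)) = a + 4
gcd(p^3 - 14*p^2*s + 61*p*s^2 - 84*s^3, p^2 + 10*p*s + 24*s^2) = 1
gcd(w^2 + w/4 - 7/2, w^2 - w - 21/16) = w - 7/4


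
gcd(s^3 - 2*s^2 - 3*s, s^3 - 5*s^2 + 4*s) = s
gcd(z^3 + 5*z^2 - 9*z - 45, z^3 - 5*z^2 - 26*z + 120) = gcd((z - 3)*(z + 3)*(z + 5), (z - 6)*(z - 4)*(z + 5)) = z + 5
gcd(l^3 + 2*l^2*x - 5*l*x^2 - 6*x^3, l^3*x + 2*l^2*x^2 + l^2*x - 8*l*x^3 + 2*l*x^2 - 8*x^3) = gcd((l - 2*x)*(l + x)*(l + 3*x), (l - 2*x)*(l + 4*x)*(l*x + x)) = -l + 2*x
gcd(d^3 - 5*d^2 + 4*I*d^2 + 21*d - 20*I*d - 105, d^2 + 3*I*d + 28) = d + 7*I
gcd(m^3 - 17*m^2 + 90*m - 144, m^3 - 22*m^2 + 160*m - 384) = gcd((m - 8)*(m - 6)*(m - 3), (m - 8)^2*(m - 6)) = m^2 - 14*m + 48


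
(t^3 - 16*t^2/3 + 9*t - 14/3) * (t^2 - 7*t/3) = t^5 - 23*t^4/3 + 193*t^3/9 - 77*t^2/3 + 98*t/9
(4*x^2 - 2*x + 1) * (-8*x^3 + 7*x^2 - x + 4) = -32*x^5 + 44*x^4 - 26*x^3 + 25*x^2 - 9*x + 4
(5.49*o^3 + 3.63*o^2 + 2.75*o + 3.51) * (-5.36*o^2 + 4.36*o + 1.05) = -29.4264*o^5 + 4.4796*o^4 + 6.8513*o^3 - 3.0121*o^2 + 18.1911*o + 3.6855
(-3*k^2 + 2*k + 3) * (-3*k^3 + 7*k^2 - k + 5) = 9*k^5 - 27*k^4 + 8*k^3 + 4*k^2 + 7*k + 15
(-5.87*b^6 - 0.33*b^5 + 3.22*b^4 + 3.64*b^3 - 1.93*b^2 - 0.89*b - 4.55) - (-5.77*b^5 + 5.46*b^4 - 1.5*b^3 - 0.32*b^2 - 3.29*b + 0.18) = -5.87*b^6 + 5.44*b^5 - 2.24*b^4 + 5.14*b^3 - 1.61*b^2 + 2.4*b - 4.73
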